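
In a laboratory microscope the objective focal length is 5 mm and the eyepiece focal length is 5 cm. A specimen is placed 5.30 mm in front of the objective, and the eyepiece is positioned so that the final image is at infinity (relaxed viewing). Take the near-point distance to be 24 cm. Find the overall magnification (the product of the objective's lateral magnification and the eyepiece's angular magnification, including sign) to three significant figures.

Convert to cm: f_obj = 5 mm = 0.5 cm; d_o = 5.30 mm = 0.53 cm.
Objective: 1/d_i = 1/f_obj - 1/d_o = 1/0.5 - 1/0.53 = 0.11321 cm^-1, so d_i = 8.833 cm.
m_obj = -d_i/d_o = -8.833/0.53 = -16.667.
Eyepiece angular magnification (image at infinity): M_eye = D/f_e = 24/5 = 4.800.
Overall M = m_obj x M_eye = (-16.667)(4.800) = -80.00.

-80.0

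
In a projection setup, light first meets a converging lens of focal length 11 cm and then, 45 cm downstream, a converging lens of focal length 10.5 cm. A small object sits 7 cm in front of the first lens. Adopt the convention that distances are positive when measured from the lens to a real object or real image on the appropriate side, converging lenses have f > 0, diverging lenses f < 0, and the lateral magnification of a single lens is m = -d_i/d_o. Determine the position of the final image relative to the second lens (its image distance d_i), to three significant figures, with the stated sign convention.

First lens: d_i1 = 1/(1/11 - 1/7) = -19.250 cm.
With d_i1 < 0 the first image is virtual and lies on the object side; the object distance for lens 2 is d_o2 = 45 - (-19.250) = 64.250 cm.
Second lens: d_i2 = 1/(1/10.5 - 1/(64.250)) = 12.551 cm.

12.6 cm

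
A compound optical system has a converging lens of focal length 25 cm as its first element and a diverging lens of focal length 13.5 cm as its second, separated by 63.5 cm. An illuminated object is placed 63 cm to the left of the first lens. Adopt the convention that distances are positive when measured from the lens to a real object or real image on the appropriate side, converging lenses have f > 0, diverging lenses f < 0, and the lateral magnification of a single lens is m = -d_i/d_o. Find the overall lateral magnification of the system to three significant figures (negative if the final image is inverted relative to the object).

-0.250

Lens 1: 1/d_i1 = 1/f_1 - 1/d_o1 = 1/25 - 1/63 = 0.02413 cm^-1, so d_i1 = 41.447 cm.
m_1 = -(41.447)/63 = -0.6579.
The intermediate image is 41.447 cm to the right of lens 1, so d_o2 = L - d_i1 = 63.5 - 41.447 = 22.053 cm.
Lens 2: 1/d_i2 = 1/f_2 - 1/d_o2 = 1/(-13.5) - 1/(22.053) = -0.11942 cm^-1, so d_i2 = -8.374 cm.
m_2 = -(-8.374)/(22.053) = 0.3797.
Total m = m_1 x m_2 = (-0.6579)(0.3797) = -0.2498.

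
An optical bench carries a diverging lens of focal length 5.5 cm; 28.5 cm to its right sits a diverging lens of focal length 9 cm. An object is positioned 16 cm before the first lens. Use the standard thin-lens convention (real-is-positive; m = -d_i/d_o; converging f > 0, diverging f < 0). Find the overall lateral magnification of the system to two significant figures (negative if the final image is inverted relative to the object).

First lens: d_i1 = 1/(1/(-5.5) - 1/16) = -4.093 cm.
m_1 = -(-4.093)/16 = 0.2558.
The intermediate image is virtual, 4.093 cm to the left of lens 1, so d_o2 = L - d_i1 = 28.5 - (-4.093) = 32.593 cm.
Second lens: d_i2 = 1/(1/(-9) - 1/(32.593)) = -7.053 cm.
m_2 = -(-7.053)/(32.593) = 0.2164.
Overall magnification: m = m_1 m_2 = 0.0554.

0.055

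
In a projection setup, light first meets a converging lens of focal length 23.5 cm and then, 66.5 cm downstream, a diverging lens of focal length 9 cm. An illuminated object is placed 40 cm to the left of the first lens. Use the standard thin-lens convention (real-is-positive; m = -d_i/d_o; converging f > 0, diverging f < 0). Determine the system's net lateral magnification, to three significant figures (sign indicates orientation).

Applying the thin-lens equation to the first lens, 1/23.5 = 1/40 + 1/d_i1, which gives d_i1 = 56.970 cm.
Its lateral magnification is m_1 = -d_i1/d_o1 = -(56.970)/40 = -1.4242.
That image sits 9.530 cm in front of the second lens, so d_o2 = 9.530 cm.
Applying the thin-lens equation again with f_2 = -9 cm and d_o2 = 9.530 cm gives d_i2 = -4.629 cm.
m_2 = -(-4.629)/(9.530) = 0.4857.
Total m = m_1 x m_2 = (-1.4242)(0.4857) = -0.6917.

-0.692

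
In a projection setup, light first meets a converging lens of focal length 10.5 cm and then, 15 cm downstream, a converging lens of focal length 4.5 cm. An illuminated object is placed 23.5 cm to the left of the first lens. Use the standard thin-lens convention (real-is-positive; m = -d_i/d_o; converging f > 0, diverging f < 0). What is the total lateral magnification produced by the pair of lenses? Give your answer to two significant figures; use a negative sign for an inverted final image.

-0.43

First lens: d_i1 = 1/(1/10.5 - 1/23.5) = 18.981 cm.
m_1 = -(18.981)/23.5 = -0.8077.
This image would form 18.981 cm past lens 1, i.e. 3.981 cm beyond lens 2, so it is a virtual object for lens 2: d_o2 = 15 - 18.981 = -3.981 cm.
Second lens: d_i2 = 1/(1/4.5 - 1/(-3.981)) = 2.112 cm.
m_2 = -(2.112)/(-3.981) = 0.5306.
Overall magnification: m = m_1 m_2 = -0.4286.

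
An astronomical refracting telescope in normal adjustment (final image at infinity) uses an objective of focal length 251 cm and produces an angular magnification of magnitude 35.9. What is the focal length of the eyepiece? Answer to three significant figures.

|M| = f_obj/f_eye, so f_eye = f_obj/|M| = 251/35.9 = 6.992 cm.

6.99 cm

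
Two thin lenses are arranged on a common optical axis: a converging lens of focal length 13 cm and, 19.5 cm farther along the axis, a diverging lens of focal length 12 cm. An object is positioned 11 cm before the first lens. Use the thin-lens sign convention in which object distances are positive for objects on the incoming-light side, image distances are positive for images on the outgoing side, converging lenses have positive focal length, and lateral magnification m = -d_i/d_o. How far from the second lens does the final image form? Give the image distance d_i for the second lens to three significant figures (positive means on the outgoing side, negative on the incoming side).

First lens: d_i1 = 1/(1/13 - 1/11) = -71.500 cm.
With d_i1 < 0 the first image is virtual and lies on the object side; the object distance for lens 2 is d_o2 = 19.5 - (-71.500) = 91.000 cm.
Second lens: d_i2 = 1/(1/(-12) - 1/(91.000)) = -10.602 cm.

-10.6 cm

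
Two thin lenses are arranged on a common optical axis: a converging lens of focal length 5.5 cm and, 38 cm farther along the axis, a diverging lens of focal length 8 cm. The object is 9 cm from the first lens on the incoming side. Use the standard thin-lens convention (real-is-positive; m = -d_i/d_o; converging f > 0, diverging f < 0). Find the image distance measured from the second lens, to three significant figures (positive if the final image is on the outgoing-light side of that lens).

-5.99 cm

Lens 1: 1/d_i1 = 1/f_1 - 1/d_o1 = 1/5.5 - 1/9 = 0.07071 cm^-1, so d_i1 = 14.143 cm.
Object distance for lens 2: d_o2 = 38 - 14.143 = 23.857 cm.
Lens 2: 1/d_i2 = 1/f_2 - 1/d_o2 = 1/(-8) - 1/(23.857) = -0.16692 cm^-1, so d_i2 = -5.991 cm.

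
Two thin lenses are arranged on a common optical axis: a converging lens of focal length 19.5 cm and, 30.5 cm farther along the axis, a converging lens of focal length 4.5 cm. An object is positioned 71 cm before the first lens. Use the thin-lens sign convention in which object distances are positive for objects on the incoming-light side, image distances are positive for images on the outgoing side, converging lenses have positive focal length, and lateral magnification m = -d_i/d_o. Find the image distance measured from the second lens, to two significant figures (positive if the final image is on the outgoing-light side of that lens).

Applying the thin-lens equation to the first lens, 1/19.5 = 1/71 + 1/d_i1, which gives d_i1 = 26.883 cm.
Object distance for lens 2: d_o2 = 30.5 - 26.883 = 3.617 cm.
Applying the thin-lens equation again with f_2 = 4.5 cm and d_o2 = 3.617 cm gives d_i2 = -18.420 cm.

-18 cm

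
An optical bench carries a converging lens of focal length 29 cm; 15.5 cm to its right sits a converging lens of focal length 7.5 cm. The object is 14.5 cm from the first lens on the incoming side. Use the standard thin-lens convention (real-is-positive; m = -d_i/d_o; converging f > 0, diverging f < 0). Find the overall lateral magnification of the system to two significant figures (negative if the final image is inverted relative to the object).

-0.41

Applying the thin-lens equation to the first lens, 1/29 = 1/14.5 + 1/d_i1, which gives d_i1 = -29.000 cm.
Its lateral magnification is m_1 = -d_i1/d_o1 = -(-29.000)/14.5 = 2.0000.
The intermediate image is virtual, 29.000 cm to the left of lens 1, so d_o2 = L - d_i1 = 15.5 - (-29.000) = 44.500 cm.
Applying the thin-lens equation again with f_2 = 7.5 cm and d_o2 = 44.500 cm gives d_i2 = 9.020 cm.
m_2 = -(9.020)/(44.500) = -0.2027.
Total m = m_1 x m_2 = (2.0000)(-0.2027) = -0.4054.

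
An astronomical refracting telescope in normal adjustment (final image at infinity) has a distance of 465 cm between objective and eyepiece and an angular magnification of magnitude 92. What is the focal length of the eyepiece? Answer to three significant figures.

5.00 cm

In normal adjustment the tube length equals f_obj + f_eye and |M| = f_obj/f_eye.
So f_obj = 92 f_eye and 92 f_eye + f_eye = 465 cm, giving f_eye = 465/93 = 5.000 cm and f_obj = 460.000 cm.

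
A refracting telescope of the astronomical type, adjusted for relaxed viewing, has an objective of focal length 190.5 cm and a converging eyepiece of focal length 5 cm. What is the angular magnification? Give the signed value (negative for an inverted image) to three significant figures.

-38.1

M = -f_obj/f_eye = -190.5/(5) = -38.100.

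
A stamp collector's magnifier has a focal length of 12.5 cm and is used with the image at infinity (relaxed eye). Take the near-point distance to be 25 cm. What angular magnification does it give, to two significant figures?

M = D/f = 25/12.5 = 2.000.

2.0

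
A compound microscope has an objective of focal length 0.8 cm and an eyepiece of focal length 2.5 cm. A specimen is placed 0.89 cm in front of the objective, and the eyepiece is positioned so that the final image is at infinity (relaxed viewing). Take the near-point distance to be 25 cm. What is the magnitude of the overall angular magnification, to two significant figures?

89

Objective: 1/d_i = 1/f_obj - 1/d_o = 1/0.8 - 1/0.89 = 0.12640 cm^-1, so d_i = 7.911 cm.
m_obj = -d_i/d_o = -7.911/0.89 = -8.889.
Eyepiece angular magnification (image at infinity): M_eye = D/f_e = 25/2.5 = 10.000.
Overall M = m_obj x M_eye = (-8.889)(10.000) = -88.89.
|M| = 88.89.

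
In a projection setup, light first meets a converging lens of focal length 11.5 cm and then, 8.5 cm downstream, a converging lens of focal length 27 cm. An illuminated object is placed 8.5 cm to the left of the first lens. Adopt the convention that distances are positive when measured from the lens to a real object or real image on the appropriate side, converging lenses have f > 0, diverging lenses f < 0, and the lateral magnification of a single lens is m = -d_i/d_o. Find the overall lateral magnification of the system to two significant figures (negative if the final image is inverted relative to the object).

First lens: d_i1 = 1/(1/11.5 - 1/8.5) = -32.583 cm.
m_1 = -(-32.583)/8.5 = 3.8333.
With d_i1 < 0 the first image is virtual and lies on the object side; the object distance for lens 2 is d_o2 = 8.5 - (-32.583) = 41.083 cm.
Second lens: d_i2 = 1/(1/27 - 1/(41.083)) = 78.763 cm.
m_2 = -(78.763)/(41.083) = -1.9172.
The system's lateral magnification is m_1 m_2 = (3.8333)(-1.9172) = -7.3491.

-7.3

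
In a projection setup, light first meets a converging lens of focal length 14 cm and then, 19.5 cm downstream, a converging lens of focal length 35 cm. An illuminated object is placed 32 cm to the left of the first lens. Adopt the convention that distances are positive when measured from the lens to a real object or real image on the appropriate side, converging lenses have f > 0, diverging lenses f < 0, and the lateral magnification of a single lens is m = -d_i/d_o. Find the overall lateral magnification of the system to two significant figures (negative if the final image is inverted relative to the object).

-0.67

Applying the thin-lens equation to the first lens, 1/14 = 1/32 + 1/d_i1, which gives d_i1 = 24.889 cm.
Its lateral magnification is m_1 = -d_i1/d_o1 = -(24.889)/32 = -0.7778.
Since 24.889 cm > 19.5 cm, the first image lies past the second lens and serves as a virtual object: d_o2 = L - d_i1 = -5.389 cm.
Applying the thin-lens equation again with f_2 = 35 cm and d_o2 = -5.389 cm gives d_i2 = 4.670 cm.
m_2 = -(4.670)/(-5.389) = 0.8666.
Total m = m_1 x m_2 = (-0.7778)(0.8666) = -0.6740.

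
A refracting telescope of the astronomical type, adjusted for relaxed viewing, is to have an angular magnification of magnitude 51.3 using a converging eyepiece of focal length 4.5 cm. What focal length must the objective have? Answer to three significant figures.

|M| = f_obj/|f_eye|, so f_obj = |M| x |f_eye| = 51.3 x 4.5 = 230.850 cm.

231 cm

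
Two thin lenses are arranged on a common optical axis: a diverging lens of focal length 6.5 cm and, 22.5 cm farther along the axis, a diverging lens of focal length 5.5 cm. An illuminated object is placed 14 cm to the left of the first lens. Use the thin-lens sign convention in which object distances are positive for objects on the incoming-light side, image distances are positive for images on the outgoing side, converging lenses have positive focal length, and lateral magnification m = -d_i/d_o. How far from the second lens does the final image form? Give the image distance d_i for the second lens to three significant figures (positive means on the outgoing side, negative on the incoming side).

-4.57 cm

Lens 1: 1/d_i1 = 1/f_1 - 1/d_o1 = 1/(-6.5) - 1/14 = -0.22527 cm^-1, so d_i1 = -4.439 cm.
With d_i1 < 0 the first image is virtual and lies on the object side; the object distance for lens 2 is d_o2 = 22.5 - (-4.439) = 26.939 cm.
Lens 2: 1/d_i2 = 1/f_2 - 1/d_o2 = 1/(-5.5) - 1/(26.939) = -0.21894 cm^-1, so d_i2 = -4.567 cm.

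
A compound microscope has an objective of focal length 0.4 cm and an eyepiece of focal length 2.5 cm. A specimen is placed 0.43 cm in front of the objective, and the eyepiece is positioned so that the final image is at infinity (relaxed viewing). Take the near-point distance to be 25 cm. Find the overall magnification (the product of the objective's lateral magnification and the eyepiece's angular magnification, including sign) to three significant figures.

Objective: 1/d_i = 1/f_obj - 1/d_o = 1/0.4 - 1/0.43 = 0.17442 cm^-1, so d_i = 5.733 cm.
m_obj = -d_i/d_o = -5.733/0.43 = -13.333.
Eyepiece angular magnification (image at infinity): M_eye = D/f_e = 25/2.5 = 10.000.
Overall M = m_obj x M_eye = (-13.333)(10.000) = -133.33.

-133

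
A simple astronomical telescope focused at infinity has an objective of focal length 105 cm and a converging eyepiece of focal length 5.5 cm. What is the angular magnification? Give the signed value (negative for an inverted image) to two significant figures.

-19

M = -f_obj/f_eye = -105/(5.5) = -19.091.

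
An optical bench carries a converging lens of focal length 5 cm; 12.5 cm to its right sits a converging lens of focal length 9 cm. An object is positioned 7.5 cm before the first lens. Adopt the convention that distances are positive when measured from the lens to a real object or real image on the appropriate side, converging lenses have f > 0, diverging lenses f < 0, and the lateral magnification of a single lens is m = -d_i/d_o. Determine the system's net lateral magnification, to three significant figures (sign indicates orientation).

-1.57

First lens: d_i1 = 1/(1/5 - 1/7.5) = 15.000 cm.
m_1 = -(15.000)/7.5 = -2.0000.
This image would form 15.000 cm past lens 1, i.e. 2.500 cm beyond lens 2, so it is a virtual object for lens 2: d_o2 = 12.5 - 15.000 = -2.500 cm.
Second lens: d_i2 = 1/(1/9 - 1/(-2.500)) = 1.957 cm.
m_2 = -(1.957)/(-2.500) = 0.7826.
Total m = m_1 x m_2 = (-2.0000)(0.7826) = -1.5652.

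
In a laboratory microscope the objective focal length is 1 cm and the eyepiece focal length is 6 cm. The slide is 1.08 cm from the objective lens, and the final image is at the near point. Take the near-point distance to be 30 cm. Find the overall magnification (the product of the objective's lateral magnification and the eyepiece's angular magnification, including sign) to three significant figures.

-75.0

Objective: 1/d_i = 1/f_obj - 1/d_o = 1/1 - 1/1.08 = 0.07407 cm^-1, so d_i = 13.500 cm.
m_obj = -d_i/d_o = -13.500/1.08 = -12.500.
Eyepiece angular magnification (image at near point): M_eye = 1 + D/f_e = 1 + 30/6 = 6.000.
Overall M = m_obj x M_eye = (-12.500)(6.000) = -75.00.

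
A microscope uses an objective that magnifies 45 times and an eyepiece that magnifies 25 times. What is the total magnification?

1125

The overall magnification of a compound microscope is the product of the objective and eyepiece magnifications:
M = M_obj x M_eye = 45 x 25 = 1125.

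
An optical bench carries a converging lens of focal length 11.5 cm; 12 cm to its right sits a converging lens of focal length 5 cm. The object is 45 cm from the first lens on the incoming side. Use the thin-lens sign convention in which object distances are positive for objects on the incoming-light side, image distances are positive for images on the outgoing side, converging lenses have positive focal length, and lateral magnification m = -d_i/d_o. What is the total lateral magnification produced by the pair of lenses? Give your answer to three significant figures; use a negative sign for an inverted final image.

Applying the thin-lens equation to the first lens, 1/11.5 = 1/45 + 1/d_i1, which gives d_i1 = 15.448 cm.
Its lateral magnification is m_1 = -d_i1/d_o1 = -(15.448)/45 = -0.3433.
Since 15.448 cm > 12 cm, the first image lies past the second lens and serves as a virtual object: d_o2 = L - d_i1 = -3.448 cm.
Applying the thin-lens equation again with f_2 = 5 cm and d_o2 = -3.448 cm gives d_i2 = 2.041 cm.
m_2 = -(2.041)/(-3.448) = 0.5919.
Overall magnification: m = m_1 m_2 = -0.2032.

-0.203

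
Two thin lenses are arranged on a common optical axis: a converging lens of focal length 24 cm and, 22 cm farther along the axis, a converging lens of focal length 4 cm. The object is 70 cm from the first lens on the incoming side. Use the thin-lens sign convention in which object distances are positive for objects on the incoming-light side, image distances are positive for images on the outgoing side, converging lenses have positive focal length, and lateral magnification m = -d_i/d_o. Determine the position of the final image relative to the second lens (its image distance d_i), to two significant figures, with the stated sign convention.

Lens 1: 1/d_i1 = 1/f_1 - 1/d_o1 = 1/24 - 1/70 = 0.02738 cm^-1, so d_i1 = 36.522 cm.
This image would form 36.522 cm past lens 1, i.e. 14.522 cm beyond lens 2, so it is a virtual object for lens 2: d_o2 = 22 - 36.522 = -14.522 cm.
Lens 2: 1/d_i2 = 1/f_2 - 1/d_o2 = 1/4 - 1/(-14.522) = 0.31886 cm^-1, so d_i2 = 3.136 cm.

3.1 cm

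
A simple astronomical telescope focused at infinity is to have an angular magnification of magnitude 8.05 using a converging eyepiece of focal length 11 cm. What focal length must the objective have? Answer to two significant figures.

89 cm

|M| = f_obj/|f_eye|, so f_obj = |M| x |f_eye| = 8.05 x 11 = 88.550 cm.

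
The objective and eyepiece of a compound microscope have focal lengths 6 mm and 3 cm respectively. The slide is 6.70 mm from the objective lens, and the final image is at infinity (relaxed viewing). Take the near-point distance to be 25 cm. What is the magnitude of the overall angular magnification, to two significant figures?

71

Convert to cm: f_obj = 6 mm = 0.6 cm; d_o = 6.70 mm = 0.67 cm.
Objective: 1/d_i = 1/f_obj - 1/d_o = 1/0.6 - 1/0.67 = 0.17413 cm^-1, so d_i = 5.743 cm.
m_obj = -d_i/d_o = -5.743/0.67 = -8.571.
Eyepiece angular magnification (image at infinity): M_eye = D/f_e = 25/3 = 8.333.
Overall M = m_obj x M_eye = (-8.571)(8.333) = -71.43.
|M| = 71.43.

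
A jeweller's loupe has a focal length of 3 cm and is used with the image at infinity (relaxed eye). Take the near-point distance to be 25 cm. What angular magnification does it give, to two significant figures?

8.3

M = D/f = 25/3 = 8.333.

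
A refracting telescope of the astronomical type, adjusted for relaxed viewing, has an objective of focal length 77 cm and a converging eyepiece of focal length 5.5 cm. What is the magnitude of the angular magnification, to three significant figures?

14.0

|M| = f_obj/|f_eye| = 77/5.5 = 14.000.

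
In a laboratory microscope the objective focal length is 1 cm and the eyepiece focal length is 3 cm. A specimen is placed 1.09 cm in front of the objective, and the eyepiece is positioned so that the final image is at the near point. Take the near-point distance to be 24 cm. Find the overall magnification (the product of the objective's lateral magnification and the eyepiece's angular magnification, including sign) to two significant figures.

-100

Objective: 1/d_i = 1/f_obj - 1/d_o = 1/1 - 1/1.09 = 0.08257 cm^-1, so d_i = 12.111 cm.
m_obj = -d_i/d_o = -12.111/1.09 = -11.111.
Eyepiece angular magnification (image at near point): M_eye = 1 + D/f_e = 1 + 24/3 = 9.000.
Overall M = m_obj x M_eye = (-11.111)(9.000) = -100.00.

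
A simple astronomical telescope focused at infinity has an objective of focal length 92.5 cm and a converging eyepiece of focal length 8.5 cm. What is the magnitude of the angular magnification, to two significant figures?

11

|M| = f_obj/|f_eye| = 92.5/8.5 = 10.882.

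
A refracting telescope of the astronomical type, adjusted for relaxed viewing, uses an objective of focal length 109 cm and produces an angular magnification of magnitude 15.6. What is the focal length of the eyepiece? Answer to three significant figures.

6.99 cm

|M| = f_obj/f_eye, so f_eye = f_obj/|M| = 109/15.6 = 6.987 cm.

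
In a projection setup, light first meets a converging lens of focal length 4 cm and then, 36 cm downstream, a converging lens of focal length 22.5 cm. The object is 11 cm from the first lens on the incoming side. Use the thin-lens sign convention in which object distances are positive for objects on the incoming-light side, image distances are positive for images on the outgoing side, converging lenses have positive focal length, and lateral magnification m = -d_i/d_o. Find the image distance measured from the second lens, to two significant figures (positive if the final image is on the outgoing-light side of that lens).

Applying the thin-lens equation to the first lens, 1/4 = 1/11 + 1/d_i1, which gives d_i1 = 6.286 cm.
The intermediate image is 6.286 cm to the right of lens 1, so d_o2 = L - d_i1 = 36 - 6.286 = 29.714 cm.
Applying the thin-lens equation again with f_2 = 22.5 cm and d_o2 = 29.714 cm gives d_i2 = 92.673 cm.

93 cm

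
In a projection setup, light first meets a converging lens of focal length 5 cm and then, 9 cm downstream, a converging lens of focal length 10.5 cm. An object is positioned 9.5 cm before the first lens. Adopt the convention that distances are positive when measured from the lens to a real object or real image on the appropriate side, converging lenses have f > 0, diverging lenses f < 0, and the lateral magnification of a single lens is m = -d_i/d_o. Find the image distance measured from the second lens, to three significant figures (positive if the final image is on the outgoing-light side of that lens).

Lens 1: 1/d_i1 = 1/f_1 - 1/d_o1 = 1/5 - 1/9.5 = 0.09474 cm^-1, so d_i1 = 10.556 cm.
Since 10.556 cm > 9 cm, the first image lies past the second lens and serves as a virtual object: d_o2 = L - d_i1 = -1.556 cm.
Lens 2: 1/d_i2 = 1/f_2 - 1/d_o2 = 1/10.5 - 1/(-1.556) = 0.73810 cm^-1, so d_i2 = 1.355 cm.

1.35 cm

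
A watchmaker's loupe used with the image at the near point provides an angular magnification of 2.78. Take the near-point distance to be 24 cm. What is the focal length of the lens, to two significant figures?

13 cm

For the image at the near point, M = 1 + D/f.
f = D/(M - 1) = 24/(2.78 - 1) = 13.483 cm.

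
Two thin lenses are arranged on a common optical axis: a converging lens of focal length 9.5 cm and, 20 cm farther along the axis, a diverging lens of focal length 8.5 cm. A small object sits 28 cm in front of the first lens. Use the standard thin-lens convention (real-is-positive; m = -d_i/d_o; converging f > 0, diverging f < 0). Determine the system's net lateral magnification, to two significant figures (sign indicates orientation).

-0.31

Lens 1: 1/d_i1 = 1/f_1 - 1/d_o1 = 1/9.5 - 1/28 = 0.06955 cm^-1, so d_i1 = 14.378 cm.
m_1 = -(14.378)/28 = -0.5135.
That image sits 5.622 cm in front of the second lens, so d_o2 = 5.622 cm.
Lens 2: 1/d_i2 = 1/f_2 - 1/d_o2 = 1/(-8.5) - 1/(5.622) = -0.29553 cm^-1, so d_i2 = -3.384 cm.
m_2 = -(-3.384)/(5.622) = 0.6019.
The system's lateral magnification is m_1 m_2 = (-0.5135)(0.6019) = -0.3091.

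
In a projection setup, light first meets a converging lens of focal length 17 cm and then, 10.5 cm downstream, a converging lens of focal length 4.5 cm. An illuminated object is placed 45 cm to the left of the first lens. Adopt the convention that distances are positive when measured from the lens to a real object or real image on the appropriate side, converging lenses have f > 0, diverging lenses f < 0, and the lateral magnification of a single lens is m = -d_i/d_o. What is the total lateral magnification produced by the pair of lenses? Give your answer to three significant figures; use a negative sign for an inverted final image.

First lens: d_i1 = 1/(1/17 - 1/45) = 27.321 cm.
m_1 = -(27.321)/45 = -0.6071.
This image would form 27.321 cm past lens 1, i.e. 16.821 cm beyond lens 2, so it is a virtual object for lens 2: d_o2 = 10.5 - 27.321 = -16.821 cm.
Second lens: d_i2 = 1/(1/4.5 - 1/(-16.821)) = 3.550 cm.
m_2 = -(3.550)/(-16.821) = 0.2111.
The system's lateral magnification is m_1 m_2 = (-0.6071)(0.2111) = -0.1281.

-0.128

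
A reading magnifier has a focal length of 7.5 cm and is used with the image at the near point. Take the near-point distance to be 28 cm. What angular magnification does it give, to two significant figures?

4.7

M = 1 + D/f = 1 + 28/7.5 = 4.733.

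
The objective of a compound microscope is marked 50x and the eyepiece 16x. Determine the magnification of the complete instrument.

800

The overall magnification of a compound microscope is the product of the objective and eyepiece magnifications:
M = M_obj x M_eye = 50 x 16 = 800.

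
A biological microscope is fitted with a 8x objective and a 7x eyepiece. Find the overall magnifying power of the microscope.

56

The overall magnification of a compound microscope is the product of the objective and eyepiece magnifications:
M = M_obj x M_eye = 8 x 7 = 56.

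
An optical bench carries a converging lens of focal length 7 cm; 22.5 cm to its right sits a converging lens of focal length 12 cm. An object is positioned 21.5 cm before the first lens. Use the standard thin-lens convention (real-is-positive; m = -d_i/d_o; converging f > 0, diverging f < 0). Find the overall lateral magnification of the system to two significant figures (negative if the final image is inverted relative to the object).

Applying the thin-lens equation to the first lens, 1/7 = 1/21.5 + 1/d_i1, which gives d_i1 = 10.379 cm.
Its lateral magnification is m_1 = -d_i1/d_o1 = -(10.379)/21.5 = -0.4828.
Object distance for lens 2: d_o2 = 22.5 - 10.379 = 12.121 cm.
Applying the thin-lens equation again with f_2 = 12 cm and d_o2 = 12.121 cm gives d_i2 = 1205.143 cm.
m_2 = -(1205.143)/(12.121) = -99.4286.
The system's lateral magnification is m_1 m_2 = (-0.4828)(-99.4286) = 48.0000.

48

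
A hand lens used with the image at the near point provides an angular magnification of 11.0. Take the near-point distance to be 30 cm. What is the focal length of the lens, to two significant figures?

3.0 cm

For the image at the near point, M = 1 + D/f.
f = D/(M - 1) = 30/(11.0 - 1) = 3.000 cm.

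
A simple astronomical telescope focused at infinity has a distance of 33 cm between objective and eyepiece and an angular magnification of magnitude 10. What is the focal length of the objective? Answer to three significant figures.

30.0 cm

In normal adjustment the tube length equals f_obj + f_eye and |M| = f_obj/f_eye.
So f_obj = 10 f_eye and 10 f_eye + f_eye = 33 cm, giving f_eye = 33/11 = 3.000 cm and f_obj = 30.000 cm.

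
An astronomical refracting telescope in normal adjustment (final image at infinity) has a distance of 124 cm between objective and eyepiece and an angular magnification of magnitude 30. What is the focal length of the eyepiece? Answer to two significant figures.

4.0 cm

In normal adjustment the tube length equals f_obj + f_eye and |M| = f_obj/f_eye.
So f_obj = 30 f_eye and 30 f_eye + f_eye = 124 cm, giving f_eye = 124/31 = 4.000 cm and f_obj = 120.000 cm.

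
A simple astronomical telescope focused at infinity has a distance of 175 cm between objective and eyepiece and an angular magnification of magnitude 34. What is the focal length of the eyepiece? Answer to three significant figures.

In normal adjustment the tube length equals f_obj + f_eye and |M| = f_obj/f_eye.
So f_obj = 34 f_eye and 34 f_eye + f_eye = 175 cm, giving f_eye = 175/35 = 5.000 cm and f_obj = 170.000 cm.

5.00 cm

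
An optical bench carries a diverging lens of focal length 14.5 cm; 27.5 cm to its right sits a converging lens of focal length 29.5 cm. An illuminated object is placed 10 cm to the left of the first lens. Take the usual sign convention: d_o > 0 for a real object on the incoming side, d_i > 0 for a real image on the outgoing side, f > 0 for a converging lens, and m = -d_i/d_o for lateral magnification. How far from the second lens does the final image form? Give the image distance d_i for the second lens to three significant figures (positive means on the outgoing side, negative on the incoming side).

252 cm

Lens 1: 1/d_i1 = 1/f_1 - 1/d_o1 = 1/(-14.5) - 1/10 = -0.16897 cm^-1, so d_i1 = -5.918 cm.
With d_i1 < 0 the first image is virtual and lies on the object side; the object distance for lens 2 is d_o2 = 27.5 - (-5.918) = 33.418 cm.
Lens 2: 1/d_i2 = 1/f_2 - 1/d_o2 = 1/29.5 - 1/(33.418) = 0.00397 cm^-1, so d_i2 = 251.595 cm.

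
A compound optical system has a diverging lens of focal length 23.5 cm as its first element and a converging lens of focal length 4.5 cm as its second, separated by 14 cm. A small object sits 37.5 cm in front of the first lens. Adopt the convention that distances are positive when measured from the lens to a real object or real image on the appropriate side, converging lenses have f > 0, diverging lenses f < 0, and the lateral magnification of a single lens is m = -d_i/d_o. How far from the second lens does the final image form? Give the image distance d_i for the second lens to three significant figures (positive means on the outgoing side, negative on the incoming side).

5.35 cm

Applying the thin-lens equation to the first lens, 1/(-23.5) = 1/37.5 + 1/d_i1, which gives d_i1 = -14.447 cm.
The intermediate image is virtual, 14.447 cm to the left of lens 1, so d_o2 = L - d_i1 = 14 - (-14.447) = 28.447 cm.
Applying the thin-lens equation again with f_2 = 4.5 cm and d_o2 = 28.447 cm gives d_i2 = 5.346 cm.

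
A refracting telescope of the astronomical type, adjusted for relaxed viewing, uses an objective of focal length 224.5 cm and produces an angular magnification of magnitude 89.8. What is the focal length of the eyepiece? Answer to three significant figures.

2.50 cm

|M| = f_obj/f_eye, so f_eye = f_obj/|M| = 224.5/89.8 = 2.500 cm.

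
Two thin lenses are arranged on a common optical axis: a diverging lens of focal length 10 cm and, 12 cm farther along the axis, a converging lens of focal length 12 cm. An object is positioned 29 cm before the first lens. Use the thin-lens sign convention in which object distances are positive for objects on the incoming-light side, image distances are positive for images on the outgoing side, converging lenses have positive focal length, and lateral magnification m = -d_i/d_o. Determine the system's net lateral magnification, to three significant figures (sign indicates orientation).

First lens: d_i1 = 1/(1/(-10) - 1/29) = -7.436 cm.
m_1 = -(-7.436)/29 = 0.2564.
With d_i1 < 0 the first image is virtual and lies on the object side; the object distance for lens 2 is d_o2 = 12 - (-7.436) = 19.436 cm.
Second lens: d_i2 = 1/(1/12 - 1/(19.436)) = 31.366 cm.
m_2 = -(31.366)/(19.436) = -1.6138.
Overall magnification: m = m_1 m_2 = -0.4138.

-0.414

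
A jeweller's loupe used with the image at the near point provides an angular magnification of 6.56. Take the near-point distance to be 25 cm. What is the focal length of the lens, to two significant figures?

For the image at the near point, M = 1 + D/f.
f = D/(M - 1) = 25/(6.56 - 1) = 4.496 cm.

4.5 cm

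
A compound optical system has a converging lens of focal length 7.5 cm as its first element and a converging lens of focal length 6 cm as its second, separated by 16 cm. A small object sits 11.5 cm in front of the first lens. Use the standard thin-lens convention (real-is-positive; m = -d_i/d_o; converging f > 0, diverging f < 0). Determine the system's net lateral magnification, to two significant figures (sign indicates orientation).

-0.97

Lens 1: 1/d_i1 = 1/f_1 - 1/d_o1 = 1/7.5 - 1/11.5 = 0.04638 cm^-1, so d_i1 = 21.562 cm.
m_1 = -(21.562)/11.5 = -1.8750.
Since 21.562 cm > 16 cm, the first image lies past the second lens and serves as a virtual object: d_o2 = L - d_i1 = -5.562 cm.
Lens 2: 1/d_i2 = 1/f_2 - 1/d_o2 = 1/6 - 1/(-5.562) = 0.34644 cm^-1, so d_i2 = 2.886 cm.
m_2 = -(2.886)/(-5.562) = 0.5189.
Total m = m_1 x m_2 = (-1.8750)(0.5189) = -0.9730.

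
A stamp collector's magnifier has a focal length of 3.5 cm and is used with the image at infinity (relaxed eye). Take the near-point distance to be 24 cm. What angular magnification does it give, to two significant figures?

6.9

M = D/f = 24/3.5 = 6.857.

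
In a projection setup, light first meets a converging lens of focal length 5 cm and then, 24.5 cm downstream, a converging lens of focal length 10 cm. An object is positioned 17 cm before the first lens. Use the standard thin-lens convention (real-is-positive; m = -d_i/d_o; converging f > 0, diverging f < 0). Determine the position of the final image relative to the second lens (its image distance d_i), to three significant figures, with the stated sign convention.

23.5 cm

Applying the thin-lens equation to the first lens, 1/5 = 1/17 + 1/d_i1, which gives d_i1 = 7.083 cm.
Object distance for lens 2: d_o2 = 24.5 - 7.083 = 17.417 cm.
Applying the thin-lens equation again with f_2 = 10 cm and d_o2 = 17.417 cm gives d_i2 = 23.483 cm.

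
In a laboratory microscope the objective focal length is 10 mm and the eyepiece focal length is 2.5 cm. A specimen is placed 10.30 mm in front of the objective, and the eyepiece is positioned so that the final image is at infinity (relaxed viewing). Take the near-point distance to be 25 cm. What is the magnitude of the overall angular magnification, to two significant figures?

330

Convert to cm: f_obj = 10 mm = 1 cm; d_o = 10.30 mm = 1.03 cm.
Objective: 1/d_i = 1/f_obj - 1/d_o = 1/1 - 1/1.03 = 0.02913 cm^-1, so d_i = 34.333 cm.
m_obj = -d_i/d_o = -34.333/1.03 = -33.333.
Eyepiece angular magnification (image at infinity): M_eye = D/f_e = 25/2.5 = 10.000.
Overall M = m_obj x M_eye = (-33.333)(10.000) = -333.33.
|M| = 333.33.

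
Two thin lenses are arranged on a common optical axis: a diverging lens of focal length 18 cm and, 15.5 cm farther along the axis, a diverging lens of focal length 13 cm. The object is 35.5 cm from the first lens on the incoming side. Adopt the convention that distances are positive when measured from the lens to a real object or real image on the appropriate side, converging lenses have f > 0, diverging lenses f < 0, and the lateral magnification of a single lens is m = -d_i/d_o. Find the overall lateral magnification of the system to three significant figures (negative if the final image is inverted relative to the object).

0.108

Applying the thin-lens equation to the first lens, 1/(-18) = 1/35.5 + 1/d_i1, which gives d_i1 = -11.944 cm.
Its lateral magnification is m_1 = -d_i1/d_o1 = -(-11.944)/35.5 = 0.3364.
With d_i1 < 0 the first image is virtual and lies on the object side; the object distance for lens 2 is d_o2 = 15.5 - (-11.944) = 27.444 cm.
Applying the thin-lens equation again with f_2 = -13 cm and d_o2 = 27.444 cm gives d_i2 = -8.821 cm.
m_2 = -(-8.821)/(27.444) = 0.3214.
Total m = m_1 x m_2 = (0.3364)(0.3214) = 0.1081.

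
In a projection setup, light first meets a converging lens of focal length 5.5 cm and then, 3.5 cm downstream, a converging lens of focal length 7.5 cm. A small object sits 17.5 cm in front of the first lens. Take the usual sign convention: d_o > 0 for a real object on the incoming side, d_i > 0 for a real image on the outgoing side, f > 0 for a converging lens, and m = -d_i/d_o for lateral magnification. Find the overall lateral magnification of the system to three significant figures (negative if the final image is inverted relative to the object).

First lens: d_i1 = 1/(1/5.5 - 1/17.5) = 8.021 cm.
m_1 = -(8.021)/17.5 = -0.4583.
This image would form 8.021 cm past lens 1, i.e. 4.521 cm beyond lens 2, so it is a virtual object for lens 2: d_o2 = 3.5 - 8.021 = -4.521 cm.
Second lens: d_i2 = 1/(1/7.5 - 1/(-4.521)) = 2.821 cm.
m_2 = -(2.821)/(-4.521) = 0.6239.
Total m = m_1 x m_2 = (-0.4583)(0.6239) = -0.2860.

-0.286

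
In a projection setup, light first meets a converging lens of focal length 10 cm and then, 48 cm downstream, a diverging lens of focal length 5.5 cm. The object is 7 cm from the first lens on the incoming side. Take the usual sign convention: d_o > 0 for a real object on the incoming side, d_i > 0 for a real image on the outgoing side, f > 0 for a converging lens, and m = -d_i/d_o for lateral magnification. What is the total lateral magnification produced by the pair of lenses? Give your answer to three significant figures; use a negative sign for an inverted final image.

0.239

Applying the thin-lens equation to the first lens, 1/10 = 1/7 + 1/d_i1, which gives d_i1 = -23.333 cm.
Its lateral magnification is m_1 = -d_i1/d_o1 = -(-23.333)/7 = 3.3333.
The intermediate image is virtual, 23.333 cm to the left of lens 1, so d_o2 = L - d_i1 = 48 - (-23.333) = 71.333 cm.
Applying the thin-lens equation again with f_2 = -5.5 cm and d_o2 = 71.333 cm gives d_i2 = -5.106 cm.
m_2 = -(-5.106)/(71.333) = 0.0716.
Total m = m_1 x m_2 = (3.3333)(0.0716) = 0.2386.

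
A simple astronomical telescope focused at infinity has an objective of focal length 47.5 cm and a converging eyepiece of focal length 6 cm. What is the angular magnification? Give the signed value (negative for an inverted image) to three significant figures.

M = -f_obj/f_eye = -47.5/(6) = -7.917.

-7.92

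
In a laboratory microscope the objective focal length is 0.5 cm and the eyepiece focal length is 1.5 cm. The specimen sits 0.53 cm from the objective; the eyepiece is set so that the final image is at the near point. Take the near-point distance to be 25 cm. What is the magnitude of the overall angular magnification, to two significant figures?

290

Objective: 1/d_i = 1/f_obj - 1/d_o = 1/0.5 - 1/0.53 = 0.11321 cm^-1, so d_i = 8.833 cm.
m_obj = -d_i/d_o = -8.833/0.53 = -16.667.
Eyepiece angular magnification (image at near point): M_eye = 1 + D/f_e = 1 + 25/1.5 = 17.667.
Overall M = m_obj x M_eye = (-16.667)(17.667) = -294.44.
|M| = 294.44.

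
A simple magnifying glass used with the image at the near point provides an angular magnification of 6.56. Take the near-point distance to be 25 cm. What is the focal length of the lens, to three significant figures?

For the image at the near point, M = 1 + D/f.
f = D/(M - 1) = 25/(6.56 - 1) = 4.496 cm.

4.50 cm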